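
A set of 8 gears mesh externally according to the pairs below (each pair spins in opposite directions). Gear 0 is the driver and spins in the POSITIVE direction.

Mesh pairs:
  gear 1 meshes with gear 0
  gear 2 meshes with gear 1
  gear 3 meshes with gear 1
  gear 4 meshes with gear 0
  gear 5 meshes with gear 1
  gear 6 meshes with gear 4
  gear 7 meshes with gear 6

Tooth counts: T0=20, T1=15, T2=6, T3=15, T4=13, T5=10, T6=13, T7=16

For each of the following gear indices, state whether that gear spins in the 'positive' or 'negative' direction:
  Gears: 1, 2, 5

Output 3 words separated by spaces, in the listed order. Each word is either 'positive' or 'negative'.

Answer: negative positive positive

Derivation:
Gear 0 (driver): positive (depth 0)
  gear 1: meshes with gear 0 -> depth 1 -> negative (opposite of gear 0)
  gear 2: meshes with gear 1 -> depth 2 -> positive (opposite of gear 1)
  gear 3: meshes with gear 1 -> depth 2 -> positive (opposite of gear 1)
  gear 4: meshes with gear 0 -> depth 1 -> negative (opposite of gear 0)
  gear 5: meshes with gear 1 -> depth 2 -> positive (opposite of gear 1)
  gear 6: meshes with gear 4 -> depth 2 -> positive (opposite of gear 4)
  gear 7: meshes with gear 6 -> depth 3 -> negative (opposite of gear 6)
Queried indices 1, 2, 5 -> negative, positive, positive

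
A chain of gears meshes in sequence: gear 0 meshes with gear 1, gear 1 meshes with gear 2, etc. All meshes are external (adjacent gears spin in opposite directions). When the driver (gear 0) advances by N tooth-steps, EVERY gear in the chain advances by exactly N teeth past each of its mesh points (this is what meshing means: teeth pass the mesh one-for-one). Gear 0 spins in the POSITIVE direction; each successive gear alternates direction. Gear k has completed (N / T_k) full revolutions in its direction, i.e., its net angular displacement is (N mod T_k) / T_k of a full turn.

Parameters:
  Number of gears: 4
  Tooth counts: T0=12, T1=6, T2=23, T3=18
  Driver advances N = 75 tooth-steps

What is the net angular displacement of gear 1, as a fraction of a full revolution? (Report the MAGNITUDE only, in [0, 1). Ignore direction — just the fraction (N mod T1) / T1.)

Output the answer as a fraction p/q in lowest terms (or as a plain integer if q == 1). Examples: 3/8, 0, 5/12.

Answer: 1/2

Derivation:
Chain of 4 gears, tooth counts: [12, 6, 23, 18]
  gear 0: T0=12, direction=positive, advance = 75 mod 12 = 3 teeth = 3/12 turn
  gear 1: T1=6, direction=negative, advance = 75 mod 6 = 3 teeth = 3/6 turn
  gear 2: T2=23, direction=positive, advance = 75 mod 23 = 6 teeth = 6/23 turn
  gear 3: T3=18, direction=negative, advance = 75 mod 18 = 3 teeth = 3/18 turn
Gear 1: 75 mod 6 = 3
Fraction = 3 / 6 = 1/2 (gcd(3,6)=3) = 1/2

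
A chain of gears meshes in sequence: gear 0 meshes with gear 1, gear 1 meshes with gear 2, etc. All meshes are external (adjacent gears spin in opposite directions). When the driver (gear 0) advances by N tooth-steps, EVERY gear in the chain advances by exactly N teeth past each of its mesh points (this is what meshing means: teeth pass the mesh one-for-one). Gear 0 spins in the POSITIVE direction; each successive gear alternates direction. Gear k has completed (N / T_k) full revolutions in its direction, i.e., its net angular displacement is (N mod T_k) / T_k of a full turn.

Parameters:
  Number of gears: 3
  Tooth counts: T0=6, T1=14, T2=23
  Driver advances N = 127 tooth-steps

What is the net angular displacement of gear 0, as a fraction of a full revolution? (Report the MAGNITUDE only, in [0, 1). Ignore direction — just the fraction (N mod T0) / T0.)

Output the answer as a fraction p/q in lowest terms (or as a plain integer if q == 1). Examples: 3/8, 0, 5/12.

Chain of 3 gears, tooth counts: [6, 14, 23]
  gear 0: T0=6, direction=positive, advance = 127 mod 6 = 1 teeth = 1/6 turn
  gear 1: T1=14, direction=negative, advance = 127 mod 14 = 1 teeth = 1/14 turn
  gear 2: T2=23, direction=positive, advance = 127 mod 23 = 12 teeth = 12/23 turn
Gear 0: 127 mod 6 = 1
Fraction = 1 / 6 = 1/6 (gcd(1,6)=1) = 1/6

Answer: 1/6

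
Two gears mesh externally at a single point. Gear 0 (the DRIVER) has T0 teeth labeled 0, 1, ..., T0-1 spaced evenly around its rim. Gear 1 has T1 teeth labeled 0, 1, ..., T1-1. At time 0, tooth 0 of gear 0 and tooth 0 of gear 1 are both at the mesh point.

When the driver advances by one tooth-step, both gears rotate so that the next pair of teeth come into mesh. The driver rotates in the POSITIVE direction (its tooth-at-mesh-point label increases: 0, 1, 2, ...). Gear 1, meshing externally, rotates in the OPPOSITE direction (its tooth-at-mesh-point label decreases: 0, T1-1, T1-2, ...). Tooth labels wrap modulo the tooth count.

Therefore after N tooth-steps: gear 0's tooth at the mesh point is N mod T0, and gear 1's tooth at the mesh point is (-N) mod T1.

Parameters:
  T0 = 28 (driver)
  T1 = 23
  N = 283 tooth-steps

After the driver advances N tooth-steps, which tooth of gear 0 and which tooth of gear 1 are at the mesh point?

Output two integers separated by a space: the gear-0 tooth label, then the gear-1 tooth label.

Gear 0 (driver, T0=28): tooth at mesh = N mod T0
  283 = 10 * 28 + 3, so 283 mod 28 = 3
  gear 0 tooth = 3
Gear 1 (driven, T1=23): tooth at mesh = (-N) mod T1
  283 = 12 * 23 + 7, so 283 mod 23 = 7
  (-283) mod 23 = (-7) mod 23 = 23 - 7 = 16
Mesh after 283 steps: gear-0 tooth 3 meets gear-1 tooth 16

Answer: 3 16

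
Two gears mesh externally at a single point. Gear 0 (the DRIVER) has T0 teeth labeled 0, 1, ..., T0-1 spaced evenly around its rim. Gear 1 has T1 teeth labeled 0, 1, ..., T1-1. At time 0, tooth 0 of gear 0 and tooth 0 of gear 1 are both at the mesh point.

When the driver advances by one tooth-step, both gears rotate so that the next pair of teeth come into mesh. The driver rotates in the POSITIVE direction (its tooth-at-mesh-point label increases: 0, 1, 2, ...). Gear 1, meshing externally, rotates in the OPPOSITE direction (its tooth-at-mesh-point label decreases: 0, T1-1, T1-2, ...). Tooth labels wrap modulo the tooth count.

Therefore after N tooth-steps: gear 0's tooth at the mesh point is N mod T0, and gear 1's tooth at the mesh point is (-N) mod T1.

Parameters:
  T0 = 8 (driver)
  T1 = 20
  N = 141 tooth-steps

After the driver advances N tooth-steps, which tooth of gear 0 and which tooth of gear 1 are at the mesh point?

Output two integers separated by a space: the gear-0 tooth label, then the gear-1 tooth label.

Answer: 5 19

Derivation:
Gear 0 (driver, T0=8): tooth at mesh = N mod T0
  141 = 17 * 8 + 5, so 141 mod 8 = 5
  gear 0 tooth = 5
Gear 1 (driven, T1=20): tooth at mesh = (-N) mod T1
  141 = 7 * 20 + 1, so 141 mod 20 = 1
  (-141) mod 20 = (-1) mod 20 = 20 - 1 = 19
Mesh after 141 steps: gear-0 tooth 5 meets gear-1 tooth 19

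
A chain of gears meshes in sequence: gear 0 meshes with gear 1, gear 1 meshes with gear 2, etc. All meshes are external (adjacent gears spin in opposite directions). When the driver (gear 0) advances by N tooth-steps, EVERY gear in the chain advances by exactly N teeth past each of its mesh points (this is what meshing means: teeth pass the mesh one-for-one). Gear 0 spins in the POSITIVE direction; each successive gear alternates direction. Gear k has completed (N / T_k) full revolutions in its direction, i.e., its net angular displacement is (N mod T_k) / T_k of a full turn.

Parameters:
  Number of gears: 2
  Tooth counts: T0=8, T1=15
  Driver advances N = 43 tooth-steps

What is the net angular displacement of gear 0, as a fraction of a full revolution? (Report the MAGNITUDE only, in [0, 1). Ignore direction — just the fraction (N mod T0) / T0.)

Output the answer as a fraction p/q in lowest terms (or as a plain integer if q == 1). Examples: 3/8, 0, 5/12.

Answer: 3/8

Derivation:
Chain of 2 gears, tooth counts: [8, 15]
  gear 0: T0=8, direction=positive, advance = 43 mod 8 = 3 teeth = 3/8 turn
  gear 1: T1=15, direction=negative, advance = 43 mod 15 = 13 teeth = 13/15 turn
Gear 0: 43 mod 8 = 3
Fraction = 3 / 8 = 3/8 (gcd(3,8)=1) = 3/8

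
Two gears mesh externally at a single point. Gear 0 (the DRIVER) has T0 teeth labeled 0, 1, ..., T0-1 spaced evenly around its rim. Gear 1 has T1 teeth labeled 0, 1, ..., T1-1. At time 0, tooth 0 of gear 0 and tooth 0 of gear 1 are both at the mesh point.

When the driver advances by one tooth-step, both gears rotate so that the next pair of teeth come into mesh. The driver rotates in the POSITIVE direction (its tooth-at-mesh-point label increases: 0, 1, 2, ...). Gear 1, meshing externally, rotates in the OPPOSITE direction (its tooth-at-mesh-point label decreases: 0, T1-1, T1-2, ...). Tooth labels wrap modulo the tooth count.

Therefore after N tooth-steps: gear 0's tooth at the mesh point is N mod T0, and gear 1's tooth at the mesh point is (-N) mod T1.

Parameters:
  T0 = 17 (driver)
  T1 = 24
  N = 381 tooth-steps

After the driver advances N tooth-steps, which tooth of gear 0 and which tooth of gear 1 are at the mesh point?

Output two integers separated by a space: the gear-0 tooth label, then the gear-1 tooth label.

Answer: 7 3

Derivation:
Gear 0 (driver, T0=17): tooth at mesh = N mod T0
  381 = 22 * 17 + 7, so 381 mod 17 = 7
  gear 0 tooth = 7
Gear 1 (driven, T1=24): tooth at mesh = (-N) mod T1
  381 = 15 * 24 + 21, so 381 mod 24 = 21
  (-381) mod 24 = (-21) mod 24 = 24 - 21 = 3
Mesh after 381 steps: gear-0 tooth 7 meets gear-1 tooth 3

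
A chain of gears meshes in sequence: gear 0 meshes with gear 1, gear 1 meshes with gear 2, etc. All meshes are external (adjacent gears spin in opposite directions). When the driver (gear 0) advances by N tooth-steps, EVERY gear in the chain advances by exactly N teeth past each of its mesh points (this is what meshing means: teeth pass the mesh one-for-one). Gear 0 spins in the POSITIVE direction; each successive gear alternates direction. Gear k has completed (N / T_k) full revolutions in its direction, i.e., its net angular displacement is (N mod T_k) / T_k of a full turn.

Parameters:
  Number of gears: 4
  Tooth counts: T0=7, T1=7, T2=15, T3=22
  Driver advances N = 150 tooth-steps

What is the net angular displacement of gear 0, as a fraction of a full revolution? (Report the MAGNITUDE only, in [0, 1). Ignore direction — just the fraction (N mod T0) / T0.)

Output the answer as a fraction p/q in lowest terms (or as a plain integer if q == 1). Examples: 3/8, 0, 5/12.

Answer: 3/7

Derivation:
Chain of 4 gears, tooth counts: [7, 7, 15, 22]
  gear 0: T0=7, direction=positive, advance = 150 mod 7 = 3 teeth = 3/7 turn
  gear 1: T1=7, direction=negative, advance = 150 mod 7 = 3 teeth = 3/7 turn
  gear 2: T2=15, direction=positive, advance = 150 mod 15 = 0 teeth = 0/15 turn
  gear 3: T3=22, direction=negative, advance = 150 mod 22 = 18 teeth = 18/22 turn
Gear 0: 150 mod 7 = 3
Fraction = 3 / 7 = 3/7 (gcd(3,7)=1) = 3/7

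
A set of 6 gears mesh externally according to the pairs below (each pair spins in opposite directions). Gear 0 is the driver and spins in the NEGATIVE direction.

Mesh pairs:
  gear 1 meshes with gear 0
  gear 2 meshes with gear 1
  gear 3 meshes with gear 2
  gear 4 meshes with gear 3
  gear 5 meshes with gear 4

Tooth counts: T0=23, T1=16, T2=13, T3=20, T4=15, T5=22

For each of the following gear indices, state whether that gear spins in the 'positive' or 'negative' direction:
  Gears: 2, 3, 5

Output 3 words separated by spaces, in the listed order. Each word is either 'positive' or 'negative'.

Answer: negative positive positive

Derivation:
Gear 0 (driver): negative (depth 0)
  gear 1: meshes with gear 0 -> depth 1 -> positive (opposite of gear 0)
  gear 2: meshes with gear 1 -> depth 2 -> negative (opposite of gear 1)
  gear 3: meshes with gear 2 -> depth 3 -> positive (opposite of gear 2)
  gear 4: meshes with gear 3 -> depth 4 -> negative (opposite of gear 3)
  gear 5: meshes with gear 4 -> depth 5 -> positive (opposite of gear 4)
Queried indices 2, 3, 5 -> negative, positive, positive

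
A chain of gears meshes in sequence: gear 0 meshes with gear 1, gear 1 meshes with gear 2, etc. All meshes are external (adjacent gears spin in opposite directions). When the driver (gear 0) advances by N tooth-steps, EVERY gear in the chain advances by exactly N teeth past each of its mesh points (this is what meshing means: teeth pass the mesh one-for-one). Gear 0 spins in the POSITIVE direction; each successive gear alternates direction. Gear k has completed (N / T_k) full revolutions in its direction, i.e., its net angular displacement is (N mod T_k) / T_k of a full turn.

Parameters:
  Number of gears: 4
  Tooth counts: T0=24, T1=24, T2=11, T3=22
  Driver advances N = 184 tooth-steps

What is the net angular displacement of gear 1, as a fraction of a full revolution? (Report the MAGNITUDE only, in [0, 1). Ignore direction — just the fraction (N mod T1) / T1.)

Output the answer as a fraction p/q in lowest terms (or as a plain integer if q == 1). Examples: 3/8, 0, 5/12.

Answer: 2/3

Derivation:
Chain of 4 gears, tooth counts: [24, 24, 11, 22]
  gear 0: T0=24, direction=positive, advance = 184 mod 24 = 16 teeth = 16/24 turn
  gear 1: T1=24, direction=negative, advance = 184 mod 24 = 16 teeth = 16/24 turn
  gear 2: T2=11, direction=positive, advance = 184 mod 11 = 8 teeth = 8/11 turn
  gear 3: T3=22, direction=negative, advance = 184 mod 22 = 8 teeth = 8/22 turn
Gear 1: 184 mod 24 = 16
Fraction = 16 / 24 = 2/3 (gcd(16,24)=8) = 2/3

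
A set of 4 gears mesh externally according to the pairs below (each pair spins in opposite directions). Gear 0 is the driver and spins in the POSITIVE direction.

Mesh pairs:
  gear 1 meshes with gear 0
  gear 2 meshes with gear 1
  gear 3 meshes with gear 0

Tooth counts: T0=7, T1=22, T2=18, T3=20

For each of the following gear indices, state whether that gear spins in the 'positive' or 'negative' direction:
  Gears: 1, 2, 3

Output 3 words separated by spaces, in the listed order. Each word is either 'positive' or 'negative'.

Answer: negative positive negative

Derivation:
Gear 0 (driver): positive (depth 0)
  gear 1: meshes with gear 0 -> depth 1 -> negative (opposite of gear 0)
  gear 2: meshes with gear 1 -> depth 2 -> positive (opposite of gear 1)
  gear 3: meshes with gear 0 -> depth 1 -> negative (opposite of gear 0)
Queried indices 1, 2, 3 -> negative, positive, negative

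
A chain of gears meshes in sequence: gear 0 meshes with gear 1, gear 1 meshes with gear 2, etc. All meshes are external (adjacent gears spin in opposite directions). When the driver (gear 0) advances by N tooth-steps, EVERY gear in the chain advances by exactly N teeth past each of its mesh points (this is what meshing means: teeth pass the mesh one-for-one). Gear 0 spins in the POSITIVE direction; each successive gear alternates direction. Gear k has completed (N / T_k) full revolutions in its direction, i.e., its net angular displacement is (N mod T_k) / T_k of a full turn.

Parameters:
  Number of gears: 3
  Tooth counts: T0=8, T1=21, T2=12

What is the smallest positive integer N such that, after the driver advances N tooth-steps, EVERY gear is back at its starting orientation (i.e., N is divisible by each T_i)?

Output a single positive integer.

Answer: 168

Derivation:
Gear k returns to start when N is a multiple of T_k.
All gears at start simultaneously when N is a common multiple of [8, 21, 12]; the smallest such N is lcm(8, 21, 12).
Start: lcm = T0 = 8
Fold in T1=21: gcd(8, 21) = 1; lcm(8, 21) = 8 * 21 / 1 = 168 / 1 = 168
Fold in T2=12: gcd(168, 12) = 12; lcm(168, 12) = 168 * 12 / 12 = 2016 / 12 = 168
Full cycle length = 168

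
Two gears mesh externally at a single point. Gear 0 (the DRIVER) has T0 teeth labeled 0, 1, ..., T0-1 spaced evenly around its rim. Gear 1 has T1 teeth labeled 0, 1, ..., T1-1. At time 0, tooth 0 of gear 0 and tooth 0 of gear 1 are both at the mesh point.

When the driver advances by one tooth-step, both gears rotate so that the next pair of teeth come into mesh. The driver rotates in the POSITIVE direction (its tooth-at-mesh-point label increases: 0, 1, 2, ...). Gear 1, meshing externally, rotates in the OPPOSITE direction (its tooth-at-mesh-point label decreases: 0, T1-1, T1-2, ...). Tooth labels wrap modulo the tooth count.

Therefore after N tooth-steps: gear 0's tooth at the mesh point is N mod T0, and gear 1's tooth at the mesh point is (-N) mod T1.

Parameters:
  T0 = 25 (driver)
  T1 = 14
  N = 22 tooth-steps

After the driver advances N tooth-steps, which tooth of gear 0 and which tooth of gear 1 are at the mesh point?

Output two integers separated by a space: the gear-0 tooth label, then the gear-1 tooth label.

Answer: 22 6

Derivation:
Gear 0 (driver, T0=25): tooth at mesh = N mod T0
  22 = 0 * 25 + 22, so 22 mod 25 = 22
  gear 0 tooth = 22
Gear 1 (driven, T1=14): tooth at mesh = (-N) mod T1
  22 = 1 * 14 + 8, so 22 mod 14 = 8
  (-22) mod 14 = (-8) mod 14 = 14 - 8 = 6
Mesh after 22 steps: gear-0 tooth 22 meets gear-1 tooth 6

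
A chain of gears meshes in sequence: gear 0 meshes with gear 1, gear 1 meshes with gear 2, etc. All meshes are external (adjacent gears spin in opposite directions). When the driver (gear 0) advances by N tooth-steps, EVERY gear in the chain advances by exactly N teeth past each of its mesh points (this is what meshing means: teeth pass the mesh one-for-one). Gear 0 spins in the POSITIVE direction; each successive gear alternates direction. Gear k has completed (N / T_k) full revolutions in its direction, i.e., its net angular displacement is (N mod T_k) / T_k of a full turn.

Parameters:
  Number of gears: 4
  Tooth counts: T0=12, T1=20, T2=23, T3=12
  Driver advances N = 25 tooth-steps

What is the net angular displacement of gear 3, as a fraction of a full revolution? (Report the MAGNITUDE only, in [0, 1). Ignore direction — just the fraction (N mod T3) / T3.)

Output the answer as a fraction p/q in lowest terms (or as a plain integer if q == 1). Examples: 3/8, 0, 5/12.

Answer: 1/12

Derivation:
Chain of 4 gears, tooth counts: [12, 20, 23, 12]
  gear 0: T0=12, direction=positive, advance = 25 mod 12 = 1 teeth = 1/12 turn
  gear 1: T1=20, direction=negative, advance = 25 mod 20 = 5 teeth = 5/20 turn
  gear 2: T2=23, direction=positive, advance = 25 mod 23 = 2 teeth = 2/23 turn
  gear 3: T3=12, direction=negative, advance = 25 mod 12 = 1 teeth = 1/12 turn
Gear 3: 25 mod 12 = 1
Fraction = 1 / 12 = 1/12 (gcd(1,12)=1) = 1/12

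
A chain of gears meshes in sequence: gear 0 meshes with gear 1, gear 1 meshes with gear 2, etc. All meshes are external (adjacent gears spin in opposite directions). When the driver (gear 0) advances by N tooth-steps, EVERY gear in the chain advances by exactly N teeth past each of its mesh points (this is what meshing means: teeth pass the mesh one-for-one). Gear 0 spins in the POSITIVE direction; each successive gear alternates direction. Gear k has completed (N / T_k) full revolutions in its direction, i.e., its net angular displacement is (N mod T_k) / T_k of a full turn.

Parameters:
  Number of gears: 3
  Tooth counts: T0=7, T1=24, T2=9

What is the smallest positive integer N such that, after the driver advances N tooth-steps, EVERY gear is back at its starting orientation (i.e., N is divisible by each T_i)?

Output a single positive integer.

Answer: 504

Derivation:
Gear k returns to start when N is a multiple of T_k.
All gears at start simultaneously when N is a common multiple of [7, 24, 9]; the smallest such N is lcm(7, 24, 9).
Start: lcm = T0 = 7
Fold in T1=24: gcd(7, 24) = 1; lcm(7, 24) = 7 * 24 / 1 = 168 / 1 = 168
Fold in T2=9: gcd(168, 9) = 3; lcm(168, 9) = 168 * 9 / 3 = 1512 / 3 = 504
Full cycle length = 504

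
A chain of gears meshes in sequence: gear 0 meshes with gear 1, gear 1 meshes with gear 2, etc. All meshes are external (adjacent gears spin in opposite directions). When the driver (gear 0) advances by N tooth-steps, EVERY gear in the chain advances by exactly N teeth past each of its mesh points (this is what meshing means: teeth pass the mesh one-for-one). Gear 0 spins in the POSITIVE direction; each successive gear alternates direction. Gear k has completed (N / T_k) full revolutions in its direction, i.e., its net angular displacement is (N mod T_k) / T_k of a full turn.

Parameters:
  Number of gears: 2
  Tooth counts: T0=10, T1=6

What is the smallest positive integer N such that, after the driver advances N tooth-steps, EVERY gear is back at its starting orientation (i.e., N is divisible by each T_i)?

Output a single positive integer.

Answer: 30

Derivation:
Gear k returns to start when N is a multiple of T_k.
All gears at start simultaneously when N is a common multiple of [10, 6]; the smallest such N is lcm(10, 6).
Start: lcm = T0 = 10
Fold in T1=6: gcd(10, 6) = 2; lcm(10, 6) = 10 * 6 / 2 = 60 / 2 = 30
Full cycle length = 30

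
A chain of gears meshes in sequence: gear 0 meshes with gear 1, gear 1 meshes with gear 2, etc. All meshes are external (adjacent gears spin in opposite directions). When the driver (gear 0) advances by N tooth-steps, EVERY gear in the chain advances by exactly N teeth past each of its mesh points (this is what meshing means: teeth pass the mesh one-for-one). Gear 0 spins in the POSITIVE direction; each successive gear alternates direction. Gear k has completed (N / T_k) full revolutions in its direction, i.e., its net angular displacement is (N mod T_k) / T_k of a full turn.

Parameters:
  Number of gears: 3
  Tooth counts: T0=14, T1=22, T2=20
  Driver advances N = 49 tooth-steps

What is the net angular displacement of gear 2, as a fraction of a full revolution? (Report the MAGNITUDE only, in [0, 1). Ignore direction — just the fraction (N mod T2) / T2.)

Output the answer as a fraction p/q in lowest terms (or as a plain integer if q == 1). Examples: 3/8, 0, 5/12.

Answer: 9/20

Derivation:
Chain of 3 gears, tooth counts: [14, 22, 20]
  gear 0: T0=14, direction=positive, advance = 49 mod 14 = 7 teeth = 7/14 turn
  gear 1: T1=22, direction=negative, advance = 49 mod 22 = 5 teeth = 5/22 turn
  gear 2: T2=20, direction=positive, advance = 49 mod 20 = 9 teeth = 9/20 turn
Gear 2: 49 mod 20 = 9
Fraction = 9 / 20 = 9/20 (gcd(9,20)=1) = 9/20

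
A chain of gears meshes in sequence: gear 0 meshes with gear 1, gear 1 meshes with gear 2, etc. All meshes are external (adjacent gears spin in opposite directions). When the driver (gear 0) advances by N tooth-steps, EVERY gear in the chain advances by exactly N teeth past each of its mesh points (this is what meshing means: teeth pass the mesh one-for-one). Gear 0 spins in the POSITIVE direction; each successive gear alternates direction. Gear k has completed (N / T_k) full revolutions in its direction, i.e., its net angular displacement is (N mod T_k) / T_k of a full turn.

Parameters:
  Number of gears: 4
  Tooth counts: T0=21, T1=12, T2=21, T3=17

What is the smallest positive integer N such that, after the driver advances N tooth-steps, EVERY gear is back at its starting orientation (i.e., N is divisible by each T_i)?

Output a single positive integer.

Answer: 1428

Derivation:
Gear k returns to start when N is a multiple of T_k.
All gears at start simultaneously when N is a common multiple of [21, 12, 21, 17]; the smallest such N is lcm(21, 12, 21, 17).
Start: lcm = T0 = 21
Fold in T1=12: gcd(21, 12) = 3; lcm(21, 12) = 21 * 12 / 3 = 252 / 3 = 84
Fold in T2=21: gcd(84, 21) = 21; lcm(84, 21) = 84 * 21 / 21 = 1764 / 21 = 84
Fold in T3=17: gcd(84, 17) = 1; lcm(84, 17) = 84 * 17 / 1 = 1428 / 1 = 1428
Full cycle length = 1428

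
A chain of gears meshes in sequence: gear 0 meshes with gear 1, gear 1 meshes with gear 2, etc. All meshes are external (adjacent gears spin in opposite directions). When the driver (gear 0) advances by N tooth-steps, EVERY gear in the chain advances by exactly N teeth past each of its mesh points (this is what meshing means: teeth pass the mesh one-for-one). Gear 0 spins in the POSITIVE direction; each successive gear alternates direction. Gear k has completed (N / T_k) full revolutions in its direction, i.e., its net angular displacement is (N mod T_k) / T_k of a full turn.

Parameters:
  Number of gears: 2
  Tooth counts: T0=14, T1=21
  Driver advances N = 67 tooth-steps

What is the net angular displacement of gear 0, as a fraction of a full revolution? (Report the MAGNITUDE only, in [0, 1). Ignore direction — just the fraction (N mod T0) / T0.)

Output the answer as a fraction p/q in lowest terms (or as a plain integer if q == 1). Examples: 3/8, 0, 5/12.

Chain of 2 gears, tooth counts: [14, 21]
  gear 0: T0=14, direction=positive, advance = 67 mod 14 = 11 teeth = 11/14 turn
  gear 1: T1=21, direction=negative, advance = 67 mod 21 = 4 teeth = 4/21 turn
Gear 0: 67 mod 14 = 11
Fraction = 11 / 14 = 11/14 (gcd(11,14)=1) = 11/14

Answer: 11/14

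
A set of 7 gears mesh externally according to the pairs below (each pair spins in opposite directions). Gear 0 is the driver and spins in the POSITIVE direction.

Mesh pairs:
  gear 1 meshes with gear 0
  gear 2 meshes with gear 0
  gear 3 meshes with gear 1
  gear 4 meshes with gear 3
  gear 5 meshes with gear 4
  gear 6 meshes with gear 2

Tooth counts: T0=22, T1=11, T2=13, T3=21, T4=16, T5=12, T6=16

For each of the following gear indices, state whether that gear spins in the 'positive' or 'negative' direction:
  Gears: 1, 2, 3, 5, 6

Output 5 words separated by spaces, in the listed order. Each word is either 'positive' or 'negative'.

Answer: negative negative positive positive positive

Derivation:
Gear 0 (driver): positive (depth 0)
  gear 1: meshes with gear 0 -> depth 1 -> negative (opposite of gear 0)
  gear 2: meshes with gear 0 -> depth 1 -> negative (opposite of gear 0)
  gear 3: meshes with gear 1 -> depth 2 -> positive (opposite of gear 1)
  gear 4: meshes with gear 3 -> depth 3 -> negative (opposite of gear 3)
  gear 5: meshes with gear 4 -> depth 4 -> positive (opposite of gear 4)
  gear 6: meshes with gear 2 -> depth 2 -> positive (opposite of gear 2)
Queried indices 1, 2, 3, 5, 6 -> negative, negative, positive, positive, positive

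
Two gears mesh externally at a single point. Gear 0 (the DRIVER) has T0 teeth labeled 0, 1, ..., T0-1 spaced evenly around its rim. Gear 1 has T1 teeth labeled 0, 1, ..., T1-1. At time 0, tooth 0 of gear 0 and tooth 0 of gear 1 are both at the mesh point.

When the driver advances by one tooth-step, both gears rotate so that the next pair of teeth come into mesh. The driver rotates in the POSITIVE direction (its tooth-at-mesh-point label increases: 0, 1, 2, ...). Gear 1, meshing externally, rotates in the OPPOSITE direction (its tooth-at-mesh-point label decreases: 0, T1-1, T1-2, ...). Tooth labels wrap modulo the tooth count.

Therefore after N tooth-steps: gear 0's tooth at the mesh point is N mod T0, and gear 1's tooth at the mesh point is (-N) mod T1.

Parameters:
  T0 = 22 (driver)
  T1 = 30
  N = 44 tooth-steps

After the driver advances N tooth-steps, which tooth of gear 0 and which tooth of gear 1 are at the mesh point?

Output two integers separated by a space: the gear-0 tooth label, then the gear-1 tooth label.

Gear 0 (driver, T0=22): tooth at mesh = N mod T0
  44 = 2 * 22 + 0, so 44 mod 22 = 0
  gear 0 tooth = 0
Gear 1 (driven, T1=30): tooth at mesh = (-N) mod T1
  44 = 1 * 30 + 14, so 44 mod 30 = 14
  (-44) mod 30 = (-14) mod 30 = 30 - 14 = 16
Mesh after 44 steps: gear-0 tooth 0 meets gear-1 tooth 16

Answer: 0 16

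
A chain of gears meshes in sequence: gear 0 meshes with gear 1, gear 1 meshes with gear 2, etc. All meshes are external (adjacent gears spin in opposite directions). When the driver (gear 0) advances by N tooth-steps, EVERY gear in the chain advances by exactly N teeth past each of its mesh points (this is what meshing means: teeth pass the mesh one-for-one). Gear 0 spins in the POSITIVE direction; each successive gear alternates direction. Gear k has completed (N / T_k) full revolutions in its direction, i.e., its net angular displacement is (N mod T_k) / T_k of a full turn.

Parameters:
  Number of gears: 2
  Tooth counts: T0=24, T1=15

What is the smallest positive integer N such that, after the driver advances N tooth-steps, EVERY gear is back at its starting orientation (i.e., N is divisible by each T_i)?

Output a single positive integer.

Answer: 120

Derivation:
Gear k returns to start when N is a multiple of T_k.
All gears at start simultaneously when N is a common multiple of [24, 15]; the smallest such N is lcm(24, 15).
Start: lcm = T0 = 24
Fold in T1=15: gcd(24, 15) = 3; lcm(24, 15) = 24 * 15 / 3 = 360 / 3 = 120
Full cycle length = 120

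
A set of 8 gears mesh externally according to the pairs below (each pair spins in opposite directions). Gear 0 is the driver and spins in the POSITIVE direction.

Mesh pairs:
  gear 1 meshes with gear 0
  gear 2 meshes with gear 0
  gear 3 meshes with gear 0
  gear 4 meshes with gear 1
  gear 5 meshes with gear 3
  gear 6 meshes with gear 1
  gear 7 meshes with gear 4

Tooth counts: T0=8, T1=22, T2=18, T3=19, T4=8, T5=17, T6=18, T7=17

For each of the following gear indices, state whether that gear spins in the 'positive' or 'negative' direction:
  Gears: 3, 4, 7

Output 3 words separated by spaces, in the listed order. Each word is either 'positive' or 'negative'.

Answer: negative positive negative

Derivation:
Gear 0 (driver): positive (depth 0)
  gear 1: meshes with gear 0 -> depth 1 -> negative (opposite of gear 0)
  gear 2: meshes with gear 0 -> depth 1 -> negative (opposite of gear 0)
  gear 3: meshes with gear 0 -> depth 1 -> negative (opposite of gear 0)
  gear 4: meshes with gear 1 -> depth 2 -> positive (opposite of gear 1)
  gear 5: meshes with gear 3 -> depth 2 -> positive (opposite of gear 3)
  gear 6: meshes with gear 1 -> depth 2 -> positive (opposite of gear 1)
  gear 7: meshes with gear 4 -> depth 3 -> negative (opposite of gear 4)
Queried indices 3, 4, 7 -> negative, positive, negative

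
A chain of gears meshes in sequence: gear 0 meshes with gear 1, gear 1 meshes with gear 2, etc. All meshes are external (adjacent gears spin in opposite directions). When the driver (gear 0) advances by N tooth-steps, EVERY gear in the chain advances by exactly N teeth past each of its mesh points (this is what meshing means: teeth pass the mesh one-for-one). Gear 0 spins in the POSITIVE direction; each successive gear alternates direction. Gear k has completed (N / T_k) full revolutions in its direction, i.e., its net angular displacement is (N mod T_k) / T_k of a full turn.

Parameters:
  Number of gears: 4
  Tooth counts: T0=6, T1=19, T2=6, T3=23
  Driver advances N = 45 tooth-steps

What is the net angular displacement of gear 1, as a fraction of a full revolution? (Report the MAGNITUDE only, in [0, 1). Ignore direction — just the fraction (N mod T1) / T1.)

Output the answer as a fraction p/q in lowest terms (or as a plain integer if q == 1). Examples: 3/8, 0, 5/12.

Chain of 4 gears, tooth counts: [6, 19, 6, 23]
  gear 0: T0=6, direction=positive, advance = 45 mod 6 = 3 teeth = 3/6 turn
  gear 1: T1=19, direction=negative, advance = 45 mod 19 = 7 teeth = 7/19 turn
  gear 2: T2=6, direction=positive, advance = 45 mod 6 = 3 teeth = 3/6 turn
  gear 3: T3=23, direction=negative, advance = 45 mod 23 = 22 teeth = 22/23 turn
Gear 1: 45 mod 19 = 7
Fraction = 7 / 19 = 7/19 (gcd(7,19)=1) = 7/19

Answer: 7/19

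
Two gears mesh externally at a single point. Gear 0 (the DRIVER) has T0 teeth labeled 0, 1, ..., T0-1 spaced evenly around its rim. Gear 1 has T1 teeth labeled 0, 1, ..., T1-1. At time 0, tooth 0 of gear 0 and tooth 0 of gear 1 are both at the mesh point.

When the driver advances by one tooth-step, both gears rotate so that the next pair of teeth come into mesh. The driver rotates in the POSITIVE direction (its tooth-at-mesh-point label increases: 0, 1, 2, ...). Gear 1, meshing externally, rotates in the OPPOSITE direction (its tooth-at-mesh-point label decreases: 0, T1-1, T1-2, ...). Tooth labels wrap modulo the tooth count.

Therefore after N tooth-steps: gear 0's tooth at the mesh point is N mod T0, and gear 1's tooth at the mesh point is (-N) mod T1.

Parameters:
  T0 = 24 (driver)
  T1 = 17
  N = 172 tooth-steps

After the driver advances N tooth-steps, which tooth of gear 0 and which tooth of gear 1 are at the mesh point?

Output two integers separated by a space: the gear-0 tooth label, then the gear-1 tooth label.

Answer: 4 15

Derivation:
Gear 0 (driver, T0=24): tooth at mesh = N mod T0
  172 = 7 * 24 + 4, so 172 mod 24 = 4
  gear 0 tooth = 4
Gear 1 (driven, T1=17): tooth at mesh = (-N) mod T1
  172 = 10 * 17 + 2, so 172 mod 17 = 2
  (-172) mod 17 = (-2) mod 17 = 17 - 2 = 15
Mesh after 172 steps: gear-0 tooth 4 meets gear-1 tooth 15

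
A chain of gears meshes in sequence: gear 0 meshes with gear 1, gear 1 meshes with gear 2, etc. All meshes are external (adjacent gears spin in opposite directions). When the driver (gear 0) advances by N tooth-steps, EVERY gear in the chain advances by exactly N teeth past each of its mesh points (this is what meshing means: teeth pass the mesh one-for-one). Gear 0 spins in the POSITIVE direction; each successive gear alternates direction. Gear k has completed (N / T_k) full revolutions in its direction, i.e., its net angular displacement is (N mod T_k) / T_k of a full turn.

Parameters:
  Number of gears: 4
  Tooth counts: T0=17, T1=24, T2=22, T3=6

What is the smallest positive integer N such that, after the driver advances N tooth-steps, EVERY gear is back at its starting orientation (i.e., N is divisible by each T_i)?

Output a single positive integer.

Gear k returns to start when N is a multiple of T_k.
All gears at start simultaneously when N is a common multiple of [17, 24, 22, 6]; the smallest such N is lcm(17, 24, 22, 6).
Start: lcm = T0 = 17
Fold in T1=24: gcd(17, 24) = 1; lcm(17, 24) = 17 * 24 / 1 = 408 / 1 = 408
Fold in T2=22: gcd(408, 22) = 2; lcm(408, 22) = 408 * 22 / 2 = 8976 / 2 = 4488
Fold in T3=6: gcd(4488, 6) = 6; lcm(4488, 6) = 4488 * 6 / 6 = 26928 / 6 = 4488
Full cycle length = 4488

Answer: 4488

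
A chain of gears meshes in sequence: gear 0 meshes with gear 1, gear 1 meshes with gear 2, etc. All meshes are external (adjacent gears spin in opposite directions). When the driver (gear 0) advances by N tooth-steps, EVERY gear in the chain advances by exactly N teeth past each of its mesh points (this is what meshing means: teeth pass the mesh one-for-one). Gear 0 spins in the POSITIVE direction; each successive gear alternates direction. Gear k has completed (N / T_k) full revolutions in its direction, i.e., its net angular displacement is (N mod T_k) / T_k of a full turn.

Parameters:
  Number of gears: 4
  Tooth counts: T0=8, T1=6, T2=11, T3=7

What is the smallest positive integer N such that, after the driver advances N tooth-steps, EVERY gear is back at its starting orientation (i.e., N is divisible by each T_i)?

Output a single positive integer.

Gear k returns to start when N is a multiple of T_k.
All gears at start simultaneously when N is a common multiple of [8, 6, 11, 7]; the smallest such N is lcm(8, 6, 11, 7).
Start: lcm = T0 = 8
Fold in T1=6: gcd(8, 6) = 2; lcm(8, 6) = 8 * 6 / 2 = 48 / 2 = 24
Fold in T2=11: gcd(24, 11) = 1; lcm(24, 11) = 24 * 11 / 1 = 264 / 1 = 264
Fold in T3=7: gcd(264, 7) = 1; lcm(264, 7) = 264 * 7 / 1 = 1848 / 1 = 1848
Full cycle length = 1848

Answer: 1848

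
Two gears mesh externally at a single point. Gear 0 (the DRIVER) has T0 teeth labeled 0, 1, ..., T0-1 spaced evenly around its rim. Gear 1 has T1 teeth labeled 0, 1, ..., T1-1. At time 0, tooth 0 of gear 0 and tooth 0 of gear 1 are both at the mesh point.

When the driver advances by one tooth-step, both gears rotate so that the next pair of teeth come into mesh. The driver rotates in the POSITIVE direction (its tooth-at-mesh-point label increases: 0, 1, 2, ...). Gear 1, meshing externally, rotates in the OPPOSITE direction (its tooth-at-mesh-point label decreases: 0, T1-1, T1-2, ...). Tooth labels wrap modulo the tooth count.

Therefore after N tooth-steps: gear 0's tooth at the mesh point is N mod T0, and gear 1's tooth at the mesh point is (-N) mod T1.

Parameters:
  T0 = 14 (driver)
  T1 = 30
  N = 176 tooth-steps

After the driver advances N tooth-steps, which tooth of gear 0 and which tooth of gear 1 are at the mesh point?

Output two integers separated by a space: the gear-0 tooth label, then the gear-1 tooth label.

Answer: 8 4

Derivation:
Gear 0 (driver, T0=14): tooth at mesh = N mod T0
  176 = 12 * 14 + 8, so 176 mod 14 = 8
  gear 0 tooth = 8
Gear 1 (driven, T1=30): tooth at mesh = (-N) mod T1
  176 = 5 * 30 + 26, so 176 mod 30 = 26
  (-176) mod 30 = (-26) mod 30 = 30 - 26 = 4
Mesh after 176 steps: gear-0 tooth 8 meets gear-1 tooth 4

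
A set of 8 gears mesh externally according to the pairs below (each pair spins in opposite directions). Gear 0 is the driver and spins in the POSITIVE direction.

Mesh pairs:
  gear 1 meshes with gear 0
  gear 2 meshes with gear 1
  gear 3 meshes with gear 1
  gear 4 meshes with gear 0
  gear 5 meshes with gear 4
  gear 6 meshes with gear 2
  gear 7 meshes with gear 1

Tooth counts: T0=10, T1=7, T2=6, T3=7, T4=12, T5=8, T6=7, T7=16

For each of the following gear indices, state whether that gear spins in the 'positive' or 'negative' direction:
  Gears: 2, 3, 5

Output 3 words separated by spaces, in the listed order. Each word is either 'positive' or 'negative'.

Answer: positive positive positive

Derivation:
Gear 0 (driver): positive (depth 0)
  gear 1: meshes with gear 0 -> depth 1 -> negative (opposite of gear 0)
  gear 2: meshes with gear 1 -> depth 2 -> positive (opposite of gear 1)
  gear 3: meshes with gear 1 -> depth 2 -> positive (opposite of gear 1)
  gear 4: meshes with gear 0 -> depth 1 -> negative (opposite of gear 0)
  gear 5: meshes with gear 4 -> depth 2 -> positive (opposite of gear 4)
  gear 6: meshes with gear 2 -> depth 3 -> negative (opposite of gear 2)
  gear 7: meshes with gear 1 -> depth 2 -> positive (opposite of gear 1)
Queried indices 2, 3, 5 -> positive, positive, positive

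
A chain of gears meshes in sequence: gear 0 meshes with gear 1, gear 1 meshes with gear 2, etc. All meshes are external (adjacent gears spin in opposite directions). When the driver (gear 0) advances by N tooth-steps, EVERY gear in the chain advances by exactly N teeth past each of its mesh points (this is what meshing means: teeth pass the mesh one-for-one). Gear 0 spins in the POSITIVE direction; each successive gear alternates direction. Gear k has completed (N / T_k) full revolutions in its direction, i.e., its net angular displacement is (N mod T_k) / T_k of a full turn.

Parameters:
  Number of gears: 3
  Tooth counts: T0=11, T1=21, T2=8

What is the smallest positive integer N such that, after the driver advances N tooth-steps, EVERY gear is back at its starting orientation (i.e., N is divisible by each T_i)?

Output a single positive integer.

Answer: 1848

Derivation:
Gear k returns to start when N is a multiple of T_k.
All gears at start simultaneously when N is a common multiple of [11, 21, 8]; the smallest such N is lcm(11, 21, 8).
Start: lcm = T0 = 11
Fold in T1=21: gcd(11, 21) = 1; lcm(11, 21) = 11 * 21 / 1 = 231 / 1 = 231
Fold in T2=8: gcd(231, 8) = 1; lcm(231, 8) = 231 * 8 / 1 = 1848 / 1 = 1848
Full cycle length = 1848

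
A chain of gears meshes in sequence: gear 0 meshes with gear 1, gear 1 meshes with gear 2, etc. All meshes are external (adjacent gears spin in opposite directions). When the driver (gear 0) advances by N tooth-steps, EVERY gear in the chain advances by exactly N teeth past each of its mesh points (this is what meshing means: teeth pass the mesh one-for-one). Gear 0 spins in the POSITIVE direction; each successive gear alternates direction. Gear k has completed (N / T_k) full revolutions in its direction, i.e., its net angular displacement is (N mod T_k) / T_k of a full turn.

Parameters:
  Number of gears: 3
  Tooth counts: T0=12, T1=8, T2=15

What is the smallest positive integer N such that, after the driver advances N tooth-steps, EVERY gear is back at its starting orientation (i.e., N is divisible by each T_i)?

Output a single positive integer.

Answer: 120

Derivation:
Gear k returns to start when N is a multiple of T_k.
All gears at start simultaneously when N is a common multiple of [12, 8, 15]; the smallest such N is lcm(12, 8, 15).
Start: lcm = T0 = 12
Fold in T1=8: gcd(12, 8) = 4; lcm(12, 8) = 12 * 8 / 4 = 96 / 4 = 24
Fold in T2=15: gcd(24, 15) = 3; lcm(24, 15) = 24 * 15 / 3 = 360 / 3 = 120
Full cycle length = 120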